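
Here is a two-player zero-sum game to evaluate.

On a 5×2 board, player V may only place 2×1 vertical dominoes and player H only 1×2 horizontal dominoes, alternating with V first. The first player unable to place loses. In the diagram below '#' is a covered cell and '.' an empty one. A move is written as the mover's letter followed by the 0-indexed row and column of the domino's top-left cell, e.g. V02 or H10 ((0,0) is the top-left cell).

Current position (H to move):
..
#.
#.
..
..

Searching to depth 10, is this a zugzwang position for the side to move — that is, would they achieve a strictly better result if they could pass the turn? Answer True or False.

ply 1, H at ../#./#./../.. | H00=-1→##/#./#./../..; H30=+1→../#./#./##/..*; H40=+1→../#./#./../##
ply 2, V at ../#./#./##/.. | V01=-1→.#/##/#./##/..*; V11=-1→../##/##/##/..
ply 3, H at .#/##/#./##/.. | H40=+1→.#/##/#./##/##*
ply 4: .#/##/#./##/## is terminal -1 (V); from ../#./#./../.. depth 10
if H skipped the turn, V would face:
~ ply 1, V at ../#./#./../.. | V01=-1→.#/##/#./../..; V11=-1→../##/##/../..; V21=+1→../#./##/.#/..*; V30=+1→../#./#./#./#.; V31=+1→../#./#./.#/.#
~ ply 2, H at ../#./##/.#/.. | H00=-1→##/#./##/.#/..*; H40=-1→../#./##/.#/##
~ ply 3, V at ##/#./##/.#/.. | V30=+1→##/#./##/##/#.*
~ ply 4: ##/#./##/##/#. is terminal -1 (H); from ../#./#./../.. depth 10
compare (H): move=+1 vs pass=-1

zugzwang(../#./#./../.., H) = False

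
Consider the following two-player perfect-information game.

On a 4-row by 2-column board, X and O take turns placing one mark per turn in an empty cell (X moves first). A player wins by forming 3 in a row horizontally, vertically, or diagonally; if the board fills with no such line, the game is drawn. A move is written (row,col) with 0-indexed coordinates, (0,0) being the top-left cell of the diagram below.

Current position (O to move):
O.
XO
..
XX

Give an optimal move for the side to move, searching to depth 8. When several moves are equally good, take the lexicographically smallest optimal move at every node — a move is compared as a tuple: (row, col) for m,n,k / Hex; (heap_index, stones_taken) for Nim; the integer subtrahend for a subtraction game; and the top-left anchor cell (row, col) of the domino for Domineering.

p1 O@[O./XO/../XX]: (0,1)[OO/XO/../XX]-1 (2,0)[O./XO/O./XX]+0* (2,1)[O./XO/.O/XX]-1
p2 X@[O./XO/O./XX]: (0,1)[OX/XO/O./XX]+0* (2,1)[O./XO/OX/XX]+0
p3 O@[OX/XO/O./XX]: (2,1)[OX/XO/OO/XX]+0*
p4 X@[OX/XO/OO/XX] terminal +0; root [O./XO/../XX] d8

O's best at [O./XO/../XX]: (2,0)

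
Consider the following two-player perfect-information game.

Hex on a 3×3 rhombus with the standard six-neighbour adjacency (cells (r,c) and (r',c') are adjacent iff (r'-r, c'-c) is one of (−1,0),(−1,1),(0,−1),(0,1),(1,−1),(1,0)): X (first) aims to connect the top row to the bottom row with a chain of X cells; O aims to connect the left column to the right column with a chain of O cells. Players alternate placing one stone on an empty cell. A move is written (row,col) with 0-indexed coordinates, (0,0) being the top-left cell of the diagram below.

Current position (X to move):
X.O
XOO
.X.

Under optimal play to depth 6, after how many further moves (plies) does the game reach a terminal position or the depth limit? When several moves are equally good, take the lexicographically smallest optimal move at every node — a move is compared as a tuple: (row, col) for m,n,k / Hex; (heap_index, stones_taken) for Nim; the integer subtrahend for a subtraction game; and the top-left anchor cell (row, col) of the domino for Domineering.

PV length from [X.O/XOO/.X.]: 1 ply

[X.O/XOO/.X.] X move#1: (0,1):-1/XXO/XOO/.X., (2,0):+1/X.O/XOO/XX.*, (2,2):-1/X.O/XOO/.XX
[X.O/XOO/XX.] end (terminal -1, O#2); searched X.O/XOO/.X. to 6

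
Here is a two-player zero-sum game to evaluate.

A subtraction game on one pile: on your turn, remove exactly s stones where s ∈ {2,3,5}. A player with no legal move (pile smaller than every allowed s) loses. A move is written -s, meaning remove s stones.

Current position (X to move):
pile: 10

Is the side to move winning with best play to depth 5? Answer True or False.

[10] X move#1: -2:+1/8*, -3:+1/7, -5:-1/5
[8] O move#2: -2:-1/6*, -3:-1/5, -5:-1/3
[6] X move#3: -2:-1/4, -3:-1/3, -5:+1/1*
[1] end (terminal -1, O#4); searched 10 to 5

X winning at [10]: True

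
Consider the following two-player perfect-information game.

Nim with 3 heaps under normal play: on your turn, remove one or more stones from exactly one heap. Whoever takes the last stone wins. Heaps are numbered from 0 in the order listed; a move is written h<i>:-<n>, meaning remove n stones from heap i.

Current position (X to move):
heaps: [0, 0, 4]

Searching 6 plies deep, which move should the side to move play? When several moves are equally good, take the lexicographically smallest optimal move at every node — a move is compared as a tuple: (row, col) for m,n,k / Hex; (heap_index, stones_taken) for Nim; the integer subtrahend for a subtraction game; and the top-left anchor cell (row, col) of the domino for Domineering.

X's best at [(0,0,4)]: h2:-4

[(0,0,4)] X move#1: h2:-1:-1/(0,0,3), h2:-2:-1/(0,0,2), h2:-3:-1/(0,0,1), h2:-4:+1/(0,0,0)*
[(0,0,0)] end (terminal -1, O#2); searched (0,0,4) to 6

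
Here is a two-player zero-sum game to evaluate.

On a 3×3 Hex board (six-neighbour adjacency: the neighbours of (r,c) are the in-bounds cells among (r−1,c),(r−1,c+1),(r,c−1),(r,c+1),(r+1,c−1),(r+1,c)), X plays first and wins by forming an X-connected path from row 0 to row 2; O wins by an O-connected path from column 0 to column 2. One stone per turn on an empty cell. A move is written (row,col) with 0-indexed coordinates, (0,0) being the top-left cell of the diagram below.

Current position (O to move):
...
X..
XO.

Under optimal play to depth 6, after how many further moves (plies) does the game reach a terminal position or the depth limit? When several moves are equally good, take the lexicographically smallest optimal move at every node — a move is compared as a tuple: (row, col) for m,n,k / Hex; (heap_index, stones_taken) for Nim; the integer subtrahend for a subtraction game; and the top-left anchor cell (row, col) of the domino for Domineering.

PV length from [.../X../XO.]: 2 plies

[.../X../XO.] O move#1: (0,0):-1/O../X../XO.*, (0,1):-1/.O./X../XO., (0,2):-1/..O/X../XO., (1,1):-1/.../XO./XO., (1,2):-1/.../X.O/XO., (2,2):-1/.../X../XOO
[O../X../XO.] X move#2: (0,1):+1/OX./X../XO.*, (0,2):+1/O.X/X../XO., (1,1):+1/O../XX./XO., (1,2):+1/O../X.X/XO., (2,2):+1/O../X../XOX
[OX./X../XO.] end (terminal -1, O#3); searched .../X../XO. to 6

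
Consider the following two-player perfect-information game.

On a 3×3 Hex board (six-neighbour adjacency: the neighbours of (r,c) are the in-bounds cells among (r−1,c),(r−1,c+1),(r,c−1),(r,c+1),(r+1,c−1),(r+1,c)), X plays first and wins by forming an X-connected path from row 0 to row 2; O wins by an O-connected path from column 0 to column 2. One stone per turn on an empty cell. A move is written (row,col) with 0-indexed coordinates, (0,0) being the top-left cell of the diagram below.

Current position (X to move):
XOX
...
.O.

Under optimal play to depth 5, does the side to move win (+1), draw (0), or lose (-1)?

p1 X@[XOX/.../.O.]: (1,0)[XOX/X../.O.]-1 (1,1)[XOX/.X./.O.]-1 (1,2)[XOX/..X/.O.]+1* (2,0)[XOX/.../XO.]+1 (2,2)[XOX/.../.OX]+1
p2 O@[XOX/..X/.O.]: (1,0)[XOX/O.X/.O.]-1* (1,1)[XOX/.OX/.O.]-1 (2,0)[XOX/..X/OO.]-1 (2,2)[XOX/..X/.OO]-1
p3 X@[XOX/O.X/.O.]: (1,1)[XOX/OXX/.O.]+1* (2,0)[XOX/O.X/XO.]+1 (2,2)[XOX/O.X/.OX]+1
p4 O@[XOX/OXX/.O.]: (2,0)[XOX/OXX/OO.]-1* (2,2)[XOX/OXX/.OO]-1
p5 X@[XOX/OXX/OO.]: (2,2)[XOX/OXX/OOX]+1*
p6 O@[XOX/OXX/OOX] terminal -1; root [XOX/.../.O.] d5

value(XOX/.../.O., X) = +1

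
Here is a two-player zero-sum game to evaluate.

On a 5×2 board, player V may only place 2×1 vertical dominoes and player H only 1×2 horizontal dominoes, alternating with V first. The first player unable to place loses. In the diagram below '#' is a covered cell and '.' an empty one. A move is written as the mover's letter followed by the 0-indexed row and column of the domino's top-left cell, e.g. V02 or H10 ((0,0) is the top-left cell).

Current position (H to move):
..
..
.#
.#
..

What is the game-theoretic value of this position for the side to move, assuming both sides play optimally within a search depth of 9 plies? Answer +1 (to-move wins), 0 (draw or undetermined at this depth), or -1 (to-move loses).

value(../../.#/.#/.., H) = +1

p1 H@[../../.#/.#/..]: H00[##/../.#/.#/..]+1* H10[../##/.#/.#/..]+1 H40[../../.#/.#/##]-1
p2 V@[##/../.#/.#/..]: V10[##/#./##/.#/..]-1* V20[##/../##/##/..]-1 V30[##/../.#/##/#.]-1
p3 H@[##/#./##/.#/..]: H40[##/#./##/.#/##]+1*
p4 V@[##/#./##/.#/##] terminal -1; root [../../.#/.#/..] d9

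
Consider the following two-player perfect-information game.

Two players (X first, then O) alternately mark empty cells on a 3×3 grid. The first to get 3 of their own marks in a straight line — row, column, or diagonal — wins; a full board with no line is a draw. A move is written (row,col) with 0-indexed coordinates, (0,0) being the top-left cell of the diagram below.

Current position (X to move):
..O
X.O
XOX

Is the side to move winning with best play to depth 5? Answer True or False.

X winning at [..O/X.O/XOX]: True

[..O/X.O/XOX] X move#1: (0,0):+1/X.O/X.O/XOX*, (0,1):+0/.XO/X.O/XOX, (1,1):+0/..O/XXO/XOX
[X.O/X.O/XOX] end (terminal -1, O#2); searched ..O/X.O/XOX to 5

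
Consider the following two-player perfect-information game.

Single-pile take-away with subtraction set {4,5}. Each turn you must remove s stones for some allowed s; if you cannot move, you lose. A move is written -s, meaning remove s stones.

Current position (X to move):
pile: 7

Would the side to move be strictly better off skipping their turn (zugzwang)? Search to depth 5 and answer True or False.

zugzwang(7, X) = False

[7] X move#1: -4:+1/3*, -5:+1/2
[3] end (terminal -1, O#2); searched 7 to 5
pass branch (O moves first from the same position):
  | [7] O move#1: -4:+1/3*, -5:+1/2
  | [3] end (terminal -1, X#2); searched 7 to 5
X moving scores +1; X passing scores -1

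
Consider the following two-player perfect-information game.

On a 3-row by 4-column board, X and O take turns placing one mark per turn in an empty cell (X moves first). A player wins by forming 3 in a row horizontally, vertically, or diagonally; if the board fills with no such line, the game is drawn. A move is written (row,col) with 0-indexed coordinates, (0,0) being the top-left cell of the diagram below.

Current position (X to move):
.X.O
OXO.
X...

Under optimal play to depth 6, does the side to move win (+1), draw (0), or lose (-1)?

value(.X.O/OXO./X..., X) = +1

p1 X@[.X.O/OXO./X...]: (0,0)[XX.O/OXO./X...]-1 (0,2)[.XXO/OXO./X...]+1* (1,3)[.X.O/OXOX/X...]-1 (2,1)[.X.O/OXO./XX..]+1 (2,2)[.X.O/OXO./X.X.]-1 (2,3)[.X.O/OXO./X..X]-1
p2 O@[.XXO/OXO./X...] terminal -1; root [.X.O/OXO./X...] d6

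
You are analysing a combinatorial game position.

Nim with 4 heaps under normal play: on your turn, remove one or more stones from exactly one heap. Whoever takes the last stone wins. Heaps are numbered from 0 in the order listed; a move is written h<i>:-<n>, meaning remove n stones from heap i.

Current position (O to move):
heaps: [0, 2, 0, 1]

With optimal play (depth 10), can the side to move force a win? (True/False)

ply 1, O at (0,2,0,1) | h1:-1=+1→(0,1,0,1)*; h1:-2=-1→(0,0,0,1); h3:-1=-1→(0,2,0,0)
ply 2, X at (0,1,0,1) | h1:-1=-1→(0,0,0,1)*; h3:-1=-1→(0,1,0,0)
ply 3, O at (0,0,0,1) | h3:-1=+1→(0,0,0,0)*
ply 4: (0,0,0,0) is terminal -1 (X); from (0,2,0,1) depth 10

O winning at [(0,2,0,1)]: True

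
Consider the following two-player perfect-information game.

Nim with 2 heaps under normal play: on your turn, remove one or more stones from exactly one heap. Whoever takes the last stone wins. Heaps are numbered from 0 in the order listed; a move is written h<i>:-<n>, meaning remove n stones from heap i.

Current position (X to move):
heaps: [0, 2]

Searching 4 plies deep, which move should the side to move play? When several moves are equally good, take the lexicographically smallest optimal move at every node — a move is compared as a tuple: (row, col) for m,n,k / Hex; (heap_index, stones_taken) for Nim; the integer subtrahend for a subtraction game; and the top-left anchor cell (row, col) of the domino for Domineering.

[(0,2)] X move#1: h1:-1:-1/(0,1), h1:-2:+1/(0,0)*
[(0,0)] end (terminal -1, O#2); searched (0,2) to 4

X's best at [(0,2)]: h1:-2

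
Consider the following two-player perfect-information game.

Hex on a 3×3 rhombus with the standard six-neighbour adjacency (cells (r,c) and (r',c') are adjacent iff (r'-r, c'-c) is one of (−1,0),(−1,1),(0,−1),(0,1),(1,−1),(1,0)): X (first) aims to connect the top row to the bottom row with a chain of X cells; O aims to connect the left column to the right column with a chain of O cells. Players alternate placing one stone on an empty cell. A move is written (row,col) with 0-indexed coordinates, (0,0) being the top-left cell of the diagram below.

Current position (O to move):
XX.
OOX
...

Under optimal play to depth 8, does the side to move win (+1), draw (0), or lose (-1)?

p1 O@[XX./OOX/...]: (0,2)[XXO/OOX/...]+1* (2,0)[XX./OOX/O..]-1 (2,1)[XX./OOX/.O.]+1 (2,2)[XX./OOX/..O]+1
p2 X@[XXO/OOX/...] terminal -1; root [XX./OOX/...] d8

value(XX./OOX/..., O) = +1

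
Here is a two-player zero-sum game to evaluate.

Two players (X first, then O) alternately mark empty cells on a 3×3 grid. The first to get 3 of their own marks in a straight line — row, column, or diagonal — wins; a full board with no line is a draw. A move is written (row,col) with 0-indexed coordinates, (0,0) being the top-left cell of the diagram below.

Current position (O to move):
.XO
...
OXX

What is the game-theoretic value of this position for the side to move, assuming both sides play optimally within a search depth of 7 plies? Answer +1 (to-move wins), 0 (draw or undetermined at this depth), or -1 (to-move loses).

value(.XO/.../OXX, O) = +1

[.XO/.../OXX] O move#1: (0,0):-1/OXO/.../OXX, (1,0):-1/.XO/O../OXX, (1,1):+1/.XO/.O./OXX*, (1,2):-1/.XO/..O/OXX
[.XO/.O./OXX] end (terminal -1, X#2); searched .XO/.../OXX to 7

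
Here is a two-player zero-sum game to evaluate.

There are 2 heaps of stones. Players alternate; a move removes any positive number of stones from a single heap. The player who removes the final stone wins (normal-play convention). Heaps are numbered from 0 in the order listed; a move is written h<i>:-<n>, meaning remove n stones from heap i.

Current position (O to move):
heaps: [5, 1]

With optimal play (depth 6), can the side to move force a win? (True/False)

p1 O@[(5,1)]: h0:-1[(4,1)]-1 h0:-2[(3,1)]-1 h0:-3[(2,1)]-1 h0:-4[(1,1)]+1* h0:-5[(0,1)]-1 h1:-1[(5,0)]-1
p2 X@[(1,1)]: h0:-1[(0,1)]-1* h1:-1[(1,0)]-1
p3 O@[(0,1)]: h1:-1[(0,0)]+1*
p4 X@[(0,0)] terminal -1; root [(5,1)] d6

O winning at [(5,1)]: True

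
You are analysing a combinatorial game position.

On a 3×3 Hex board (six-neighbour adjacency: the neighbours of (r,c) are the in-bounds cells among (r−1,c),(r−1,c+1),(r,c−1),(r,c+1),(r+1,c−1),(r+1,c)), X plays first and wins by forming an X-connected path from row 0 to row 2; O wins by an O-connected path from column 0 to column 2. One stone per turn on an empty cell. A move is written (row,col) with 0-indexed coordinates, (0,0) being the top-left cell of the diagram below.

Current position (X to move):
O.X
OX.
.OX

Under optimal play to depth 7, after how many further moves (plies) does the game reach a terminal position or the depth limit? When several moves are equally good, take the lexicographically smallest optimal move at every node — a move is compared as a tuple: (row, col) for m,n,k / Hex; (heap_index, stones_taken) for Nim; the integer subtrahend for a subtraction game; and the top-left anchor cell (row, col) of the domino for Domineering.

ply 1, X at O.X/OX./.OX | (0,1)=+1→OXX/OX./.OX*; (1,2)=+1→O.X/OXX/.OX; (2,0)=+1→O.X/OX./XOX
ply 2, O at OXX/OX./.OX | (1,2)=-1→OXX/OXO/.OX*; (2,0)=-1→OXX/OX./OOX
ply 3, X at OXX/OXO/.OX | (2,0)=+1→OXX/OXO/XOX*
ply 4: OXX/OXO/XOX is terminal -1 (O); from O.X/OX./.OX depth 7

PV length from [O.X/OX./.OX]: 3 plies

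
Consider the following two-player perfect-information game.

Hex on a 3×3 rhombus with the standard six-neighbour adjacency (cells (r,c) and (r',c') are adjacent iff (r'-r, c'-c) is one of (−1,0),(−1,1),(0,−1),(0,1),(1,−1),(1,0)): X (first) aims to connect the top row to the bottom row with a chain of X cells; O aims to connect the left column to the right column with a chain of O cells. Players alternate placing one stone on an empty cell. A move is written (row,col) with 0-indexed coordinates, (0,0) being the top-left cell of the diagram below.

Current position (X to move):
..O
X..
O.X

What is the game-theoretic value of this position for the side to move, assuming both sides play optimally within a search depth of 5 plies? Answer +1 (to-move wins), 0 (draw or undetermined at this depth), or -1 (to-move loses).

ply 1, X at ..O/X../O.X | (0,0)=-1→X.O/X../O.X; (0,1)=-1→.XO/X../O.X; (1,1)=+1→..O/XX./O.X*; (1,2)=-1→..O/X.X/O.X; (2,1)=-1→..O/X../OXX
ply 2, O at ..O/XX./O.X | (0,0)=-1→O.O/XX./O.X*; (0,1)=-1→.OO/XX./O.X; (1,2)=-1→..O/XXO/O.X; (2,1)=-1→..O/XX./OOX
ply 3, X at O.O/XX./O.X | (0,1)=+1→OXO/XX./O.X*; (1,2)=-1→O.O/XXX/O.X; (2,1)=-1→O.O/XX./OXX
ply 4, O at OXO/XX./O.X | (1,2)=-1→OXO/XXO/O.X*; (2,1)=-1→OXO/XX./OOX
ply 5, X at OXO/XXO/O.X | (2,1)=+1→OXO/XXO/OXX*
ply 6: OXO/XXO/OXX is terminal -1 (O); from ..O/X../O.X depth 5

value(..O/X../O.X, X) = +1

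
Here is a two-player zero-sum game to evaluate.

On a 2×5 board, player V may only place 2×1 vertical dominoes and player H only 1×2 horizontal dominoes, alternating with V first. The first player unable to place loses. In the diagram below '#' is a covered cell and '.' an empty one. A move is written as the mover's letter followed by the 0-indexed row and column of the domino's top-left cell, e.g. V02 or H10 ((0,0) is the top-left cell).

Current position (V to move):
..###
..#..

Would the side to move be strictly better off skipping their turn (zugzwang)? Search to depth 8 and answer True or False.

zugzwang(..###/..#.., V) = False

[..###/..#..] V move#1: V00:+1/#.###/#.#..*, V01:+1/.####/.##..
[#.###/#.#..] H move#2: H13:-1/#.###/#.###*
[#.###/#.###] V move#3: V01:+1/#####/#####*
[#####/#####] end (terminal -1, H#4); searched ..###/..#.. to 8
if V skipped the turn, H would face:
~ [..###/..#..] H move#1: H00:+1/#####/..#..*, H10:+1/..###/###.., H13:-1/..###/..###
~ [#####/..#..] end (terminal -1, V#2); searched ..###/..#.. to 8
compare (V): move=+1 vs pass=-1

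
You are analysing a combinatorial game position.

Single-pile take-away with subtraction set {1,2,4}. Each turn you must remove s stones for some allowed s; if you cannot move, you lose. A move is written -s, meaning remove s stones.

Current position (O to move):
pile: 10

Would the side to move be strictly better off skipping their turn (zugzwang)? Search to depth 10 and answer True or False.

ply 1, O at 10 | -1=+1→9*; -2=-1→8; -4=+1→6
ply 2, X at 9 | -1=-1→8*; -2=-1→7; -4=-1→5
ply 3, O at 8 | -1=-1→7; -2=+1→6*; -4=-1→4
ply 4, X at 6 | -1=-1→5*; -2=-1→4; -4=-1→2
ply 5, O at 5 | -1=-1→4; -2=+1→3*; -4=-1→1
ply 6, X at 3 | -1=-1→2*; -2=-1→1
ply 7, O at 2 | -1=-1→1; -2=+1→0*
ply 8: 0 is terminal -1 (X); from 10 depth 10
pass branch (X moves first from the same position):
  | ply 1, X at 10 | -1=+1→9*; -2=-1→8; -4=+1→6
  | ply 2, O at 9 | -1=-1→8*; -2=-1→7; -4=-1→5
  | ply 3, X at 8 | -1=-1→7; -2=+1→6*; -4=-1→4
  | ply 4, O at 6 | -1=-1→5*; -2=-1→4; -4=-1→2
  | ply 5, X at 5 | -1=-1→4; -2=+1→3*; -4=-1→1
  | ply 6, O at 3 | -1=-1→2*; -2=-1→1
  | ply 7, X at 2 | -1=-1→1; -2=+1→0*
  | ply 8: 0 is terminal -1 (O); from 10 depth 10
O moving scores +1; O passing scores -1

zugzwang(10, O) = False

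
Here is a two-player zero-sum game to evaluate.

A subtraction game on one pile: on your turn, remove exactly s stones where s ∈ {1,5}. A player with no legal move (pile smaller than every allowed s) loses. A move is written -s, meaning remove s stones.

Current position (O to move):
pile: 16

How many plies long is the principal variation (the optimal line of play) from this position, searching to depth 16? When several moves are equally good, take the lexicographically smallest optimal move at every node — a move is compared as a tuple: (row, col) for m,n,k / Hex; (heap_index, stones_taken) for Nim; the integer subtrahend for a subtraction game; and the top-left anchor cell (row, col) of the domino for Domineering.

PV length from [16]: 16 plies

p1 O@[16]: -1[15]-1* -5[11]-1
p2 X@[15]: -1[14]+1* -5[10]+1
p3 O@[14]: -1[13]-1* -5[9]-1
p4 X@[13]: -1[12]+1* -5[8]+1
p5 O@[12]: -1[11]-1* -5[7]-1
p6 X@[11]: -1[10]+1* -5[6]+1
p7 O@[10]: -1[9]-1* -5[5]-1
p8 X@[9]: -1[8]+1* -5[4]+1
p9 O@[8]: -1[7]-1* -5[3]-1
p10 X@[7]: -1[6]+1* -5[2]+1
p11 O@[6]: -1[5]-1* -5[1]-1
p12 X@[5]: -1[4]+1* -5[0]+1
p13 O@[4]: -1[3]-1*
p14 X@[3]: -1[2]+1*
p15 O@[2]: -1[1]-1*
p16 X@[1]: -1[0]+1*
p17 O@[0] terminal -1; root [16] d16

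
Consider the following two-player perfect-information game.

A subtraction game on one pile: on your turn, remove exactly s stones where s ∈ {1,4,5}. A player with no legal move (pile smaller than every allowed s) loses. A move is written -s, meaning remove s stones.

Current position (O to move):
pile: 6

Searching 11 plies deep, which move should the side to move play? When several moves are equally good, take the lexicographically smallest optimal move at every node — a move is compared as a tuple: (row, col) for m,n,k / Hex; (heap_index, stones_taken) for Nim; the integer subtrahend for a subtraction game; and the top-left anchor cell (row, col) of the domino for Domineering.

ply 1, O at 6 | -1=-1→5; -4=+1→2*; -5=-1→1
ply 2, X at 2 | -1=-1→1*
ply 3, O at 1 | -1=+1→0*
ply 4: 0 is terminal -1 (X); from 6 depth 11

O's best at [6]: -4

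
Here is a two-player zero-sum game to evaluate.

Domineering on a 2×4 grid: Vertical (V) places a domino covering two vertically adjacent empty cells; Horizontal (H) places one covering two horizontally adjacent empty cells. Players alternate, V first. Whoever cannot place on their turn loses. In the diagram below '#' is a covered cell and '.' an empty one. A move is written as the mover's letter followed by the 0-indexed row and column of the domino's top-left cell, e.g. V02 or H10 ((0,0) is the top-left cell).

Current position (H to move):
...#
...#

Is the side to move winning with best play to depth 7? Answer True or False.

H winning at [...#/...#]: True

[...#/...#] H move#1: H00:+1/##.#/...#*, H01:+1/.###/...#, H10:+1/...#/##.#, H11:+1/...#/.###
[##.#/...#] V move#2: V02:-1/####/..##*
[####/..##] H move#3: H10:+1/####/####*
[####/####] end (terminal -1, V#4); searched ...#/...# to 7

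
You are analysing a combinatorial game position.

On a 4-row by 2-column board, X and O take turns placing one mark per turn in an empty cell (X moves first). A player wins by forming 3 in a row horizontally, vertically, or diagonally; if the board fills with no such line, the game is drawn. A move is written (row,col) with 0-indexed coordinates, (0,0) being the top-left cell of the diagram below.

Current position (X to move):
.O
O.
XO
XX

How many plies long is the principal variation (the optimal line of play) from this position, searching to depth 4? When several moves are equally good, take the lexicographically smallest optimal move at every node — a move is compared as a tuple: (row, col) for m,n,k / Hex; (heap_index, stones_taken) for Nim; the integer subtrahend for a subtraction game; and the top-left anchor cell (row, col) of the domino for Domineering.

PV length from [.O/O./XO/XX]: 2 plies

ply 1, X at .O/O./XO/XX | (0,0)=-1→XO/O./XO/XX; (1,1)=+0→.O/OX/XO/XX*
ply 2, O at .O/OX/XO/XX | (0,0)=+0→OO/OX/XO/XX*
ply 3: OO/OX/XO/XX is terminal +0 (X); from .O/O./XO/XX depth 4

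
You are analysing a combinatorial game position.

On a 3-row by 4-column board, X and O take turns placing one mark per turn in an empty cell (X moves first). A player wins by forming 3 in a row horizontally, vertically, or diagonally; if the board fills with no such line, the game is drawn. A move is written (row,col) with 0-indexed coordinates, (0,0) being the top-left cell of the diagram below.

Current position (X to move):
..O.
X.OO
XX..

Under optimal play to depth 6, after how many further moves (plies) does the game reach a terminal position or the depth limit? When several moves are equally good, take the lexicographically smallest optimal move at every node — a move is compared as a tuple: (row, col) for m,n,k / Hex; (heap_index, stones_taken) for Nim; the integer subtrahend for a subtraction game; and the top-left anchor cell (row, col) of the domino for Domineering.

PV length from [..O./X.OO/XX..]: 1 ply

p1 X@[..O./X.OO/XX..]: (0,0)[X.O./X.OO/XX..]+1* (0,1)[.XO./X.OO/XX..]-1 (0,3)[..OX/X.OO/XX..]-1 (1,1)[..O./XXOO/XX..]-1 (2,2)[..O./X.OO/XXX.]+1 (2,3)[..O./X.OO/XX.X]-1
p2 O@[X.O./X.OO/XX..] terminal -1; root [..O./X.OO/XX..] d6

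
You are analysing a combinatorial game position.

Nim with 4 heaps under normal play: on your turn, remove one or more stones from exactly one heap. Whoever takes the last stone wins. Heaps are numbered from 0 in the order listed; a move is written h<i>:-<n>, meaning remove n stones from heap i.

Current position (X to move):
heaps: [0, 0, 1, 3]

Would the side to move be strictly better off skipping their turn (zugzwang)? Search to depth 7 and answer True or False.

zugzwang((0,0,1,3), X) = False

p1 X@[(0,0,1,3)]: h2:-1[(0,0,0,3)]-1 h3:-1[(0,0,1,2)]-1 h3:-2[(0,0,1,1)]+1* h3:-3[(0,0,1,0)]-1
p2 O@[(0,0,1,1)]: h2:-1[(0,0,0,1)]-1* h3:-1[(0,0,1,0)]-1
p3 X@[(0,0,0,1)]: h3:-1[(0,0,0,0)]+1*
p4 O@[(0,0,0,0)] terminal -1; root [(0,0,1,3)] d7
suppose X passes — search the same position with O to move:
pass> p1 O@[(0,0,1,3)]: h2:-1[(0,0,0,3)]-1 h3:-1[(0,0,1,2)]-1 h3:-2[(0,0,1,1)]+1* h3:-3[(0,0,1,0)]-1
pass> p2 X@[(0,0,1,1)]: h2:-1[(0,0,0,1)]-1* h3:-1[(0,0,1,0)]-1
pass> p3 O@[(0,0,0,1)]: h3:-1[(0,0,0,0)]+1*
pass> p4 X@[(0,0,0,0)] terminal -1; root [(0,0,1,3)] d7
for X: play +1, pass -1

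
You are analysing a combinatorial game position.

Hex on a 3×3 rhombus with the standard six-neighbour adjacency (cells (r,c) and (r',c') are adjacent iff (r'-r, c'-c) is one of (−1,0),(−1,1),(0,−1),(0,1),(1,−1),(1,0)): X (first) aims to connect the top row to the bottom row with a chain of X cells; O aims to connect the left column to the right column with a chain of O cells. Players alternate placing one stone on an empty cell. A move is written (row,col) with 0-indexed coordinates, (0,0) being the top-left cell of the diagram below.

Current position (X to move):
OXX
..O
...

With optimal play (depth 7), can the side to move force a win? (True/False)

[OXX/..O/...] X move#1: (1,0):-1/OXX/X.O/..., (1,1):+1/OXX/.XO/...*, (2,0):+1/OXX/..O/X.., (2,1):-1/OXX/..O/.X., (2,2):-1/OXX/..O/..X
[OXX/.XO/...] O move#2: (1,0):-1/OXX/OXO/...*, (2,0):-1/OXX/.XO/O.., (2,1):-1/OXX/.XO/.O., (2,2):-1/OXX/.XO/..O
[OXX/OXO/...] X move#3: (2,0):+1/OXX/OXO/X..*, (2,1):+1/OXX/OXO/.X., (2,2):+1/OXX/OXO/..X
[OXX/OXO/X..] end (terminal -1, O#4); searched OXX/..O/... to 7

X winning at [OXX/..O/...]: True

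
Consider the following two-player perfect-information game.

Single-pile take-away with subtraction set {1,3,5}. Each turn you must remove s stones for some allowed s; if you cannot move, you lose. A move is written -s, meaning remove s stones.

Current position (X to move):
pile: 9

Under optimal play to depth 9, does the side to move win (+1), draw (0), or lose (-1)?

ply 1, X at 9 | -1=+1→8*; -3=+1→6; -5=+1→4
ply 2, O at 8 | -1=-1→7*; -3=-1→5; -5=-1→3
ply 3, X at 7 | -1=+1→6*; -3=+1→4; -5=+1→2
ply 4, O at 6 | -1=-1→5*; -3=-1→3; -5=-1→1
ply 5, X at 5 | -1=+1→4*; -3=+1→2; -5=+1→0
ply 6, O at 4 | -1=-1→3*; -3=-1→1
ply 7, X at 3 | -1=+1→2*; -3=+1→0
ply 8, O at 2 | -1=-1→1*
ply 9, X at 1 | -1=+1→0*
ply 10: 0 is terminal -1 (O); from 9 depth 9

value(9, X) = +1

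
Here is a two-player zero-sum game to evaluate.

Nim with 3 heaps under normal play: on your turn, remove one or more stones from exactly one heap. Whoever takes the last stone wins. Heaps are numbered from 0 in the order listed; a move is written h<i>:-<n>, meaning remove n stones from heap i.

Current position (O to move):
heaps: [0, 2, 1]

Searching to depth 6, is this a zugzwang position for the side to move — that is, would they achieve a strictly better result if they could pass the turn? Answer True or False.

p1 O@[(0,2,1)]: h1:-1[(0,1,1)]+1* h1:-2[(0,0,1)]-1 h2:-1[(0,2,0)]-1
p2 X@[(0,1,1)]: h1:-1[(0,0,1)]-1* h2:-1[(0,1,0)]-1
p3 O@[(0,0,1)]: h2:-1[(0,0,0)]+1*
p4 X@[(0,0,0)] terminal -1; root [(0,2,1)] d6
if O skipped the turn, X would face:
~ p1 X@[(0,2,1)]: h1:-1[(0,1,1)]+1* h1:-2[(0,0,1)]-1 h2:-1[(0,2,0)]-1
~ p2 O@[(0,1,1)]: h1:-1[(0,0,1)]-1* h2:-1[(0,1,0)]-1
~ p3 X@[(0,0,1)]: h2:-1[(0,0,0)]+1*
~ p4 O@[(0,0,0)] terminal -1; root [(0,2,1)] d6
compare (O): move=+1 vs pass=-1

zugzwang((0,2,1), O) = False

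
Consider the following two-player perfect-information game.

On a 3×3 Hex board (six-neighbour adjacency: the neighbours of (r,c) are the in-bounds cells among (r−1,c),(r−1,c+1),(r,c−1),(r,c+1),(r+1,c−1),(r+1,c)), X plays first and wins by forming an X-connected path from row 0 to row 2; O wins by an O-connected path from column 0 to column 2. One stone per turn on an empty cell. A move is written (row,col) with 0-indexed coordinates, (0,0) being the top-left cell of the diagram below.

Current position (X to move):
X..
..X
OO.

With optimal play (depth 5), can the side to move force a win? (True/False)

ply 1, X at X../..X/OO. | (0,1)=-1→XX./..X/OO.; (0,2)=-1→X.X/..X/OO.; (1,0)=-1→X../X.X/OO.; (1,1)=-1→X../.XX/OO.; (2,2)=+1→X../..X/OOX*
ply 2, O at X../..X/OOX | (0,1)=-1→XO./..X/OOX*; (0,2)=-1→X.O/..X/OOX; (1,0)=-1→X../O.X/OOX; (1,1)=-1→X../.OX/OOX
ply 3, X at XO./..X/OOX | (0,2)=+1→XOX/..X/OOX*; (1,0)=+1→XO./X.X/OOX; (1,1)=+1→XO./.XX/OOX
ply 4: XOX/..X/OOX is terminal -1 (O); from X../..X/OO. depth 5

X winning at [X../..X/OO.]: True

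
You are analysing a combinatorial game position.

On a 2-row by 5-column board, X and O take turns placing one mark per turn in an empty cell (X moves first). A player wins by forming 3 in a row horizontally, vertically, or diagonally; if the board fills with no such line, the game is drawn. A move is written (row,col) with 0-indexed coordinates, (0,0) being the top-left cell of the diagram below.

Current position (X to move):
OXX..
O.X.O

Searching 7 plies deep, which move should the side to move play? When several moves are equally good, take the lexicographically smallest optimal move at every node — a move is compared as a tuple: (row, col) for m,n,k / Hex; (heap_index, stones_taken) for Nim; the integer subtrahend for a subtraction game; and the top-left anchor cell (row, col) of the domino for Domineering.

ply 1, X at OXX../O.X.O | (0,3)=+1→OXXX./O.X.O*; (0,4)=+0→OXX.X/O.X.O; (1,1)=+1→OXX../OXX.O; (1,3)=+1→OXX../O.XXO
ply 2: OXXX./O.X.O is terminal -1 (O); from OXX../O.X.O depth 7

X's best at [OXX../O.X.O]: (0,3)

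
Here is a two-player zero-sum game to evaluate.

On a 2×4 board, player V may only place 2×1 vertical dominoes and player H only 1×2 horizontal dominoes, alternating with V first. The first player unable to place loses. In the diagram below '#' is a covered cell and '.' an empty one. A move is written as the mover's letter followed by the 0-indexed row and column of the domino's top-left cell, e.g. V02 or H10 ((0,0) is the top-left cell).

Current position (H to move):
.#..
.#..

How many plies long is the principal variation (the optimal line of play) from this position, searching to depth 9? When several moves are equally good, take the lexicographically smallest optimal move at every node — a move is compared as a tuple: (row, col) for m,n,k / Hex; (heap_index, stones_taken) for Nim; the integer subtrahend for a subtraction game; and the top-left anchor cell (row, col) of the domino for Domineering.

ply 1, H at .#../.#.. | H02=+1→.###/.#..*; H12=+1→.#../.###
ply 2, V at .###/.#.. | V00=-1→####/##..*
ply 3, H at ####/##.. | H12=+1→####/####*
ply 4: ####/#### is terminal -1 (V); from .#../.#.. depth 9

PV length from [.#../.#..]: 3 plies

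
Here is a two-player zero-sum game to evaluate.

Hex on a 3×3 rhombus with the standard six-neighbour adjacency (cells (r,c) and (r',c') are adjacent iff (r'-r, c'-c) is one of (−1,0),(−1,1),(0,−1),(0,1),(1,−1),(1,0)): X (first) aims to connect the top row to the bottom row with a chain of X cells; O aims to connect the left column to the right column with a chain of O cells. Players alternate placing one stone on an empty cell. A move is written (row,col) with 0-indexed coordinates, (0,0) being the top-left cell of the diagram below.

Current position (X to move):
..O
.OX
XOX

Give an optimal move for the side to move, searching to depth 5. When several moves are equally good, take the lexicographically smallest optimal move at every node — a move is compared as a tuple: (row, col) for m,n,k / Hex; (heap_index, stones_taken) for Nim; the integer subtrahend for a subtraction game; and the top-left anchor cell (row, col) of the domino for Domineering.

X's best at [..O/.OX/XOX]: (1,0)

[..O/.OX/XOX] X move#1: (0,0):-1/X.O/.OX/XOX, (0,1):-1/.XO/.OX/XOX, (1,0):+1/..O/XOX/XOX*
[..O/XOX/XOX] O move#2: (0,0):-1/O.O/XOX/XOX*, (0,1):-1/.OO/XOX/XOX
[O.O/XOX/XOX] X move#3: (0,1):+1/OXO/XOX/XOX*
[OXO/XOX/XOX] end (terminal -1, O#4); searched ..O/.OX/XOX to 5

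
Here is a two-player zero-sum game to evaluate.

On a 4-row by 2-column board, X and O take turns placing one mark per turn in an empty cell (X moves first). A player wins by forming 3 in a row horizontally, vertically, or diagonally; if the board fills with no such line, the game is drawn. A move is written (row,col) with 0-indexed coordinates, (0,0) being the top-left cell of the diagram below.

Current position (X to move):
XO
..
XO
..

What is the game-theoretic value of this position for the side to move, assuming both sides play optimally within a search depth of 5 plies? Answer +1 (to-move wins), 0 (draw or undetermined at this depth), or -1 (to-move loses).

ply 1, X at XO/../XO/.. | (1,0)=+1→XO/X./XO/..*; (1,1)=+0→XO/.X/XO/..; (3,0)=-1→XO/../XO/X.; (3,1)=-1→XO/../XO/.X
ply 2: XO/X./XO/.. is terminal -1 (O); from XO/../XO/.. depth 5

value(XO/../XO/.., X) = +1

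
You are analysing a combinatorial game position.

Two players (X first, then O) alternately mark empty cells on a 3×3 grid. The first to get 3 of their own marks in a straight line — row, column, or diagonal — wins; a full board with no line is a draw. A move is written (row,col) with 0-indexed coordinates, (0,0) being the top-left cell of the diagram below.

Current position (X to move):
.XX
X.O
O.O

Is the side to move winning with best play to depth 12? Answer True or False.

X winning at [.XX/X.O/O.O]: True

[.XX/X.O/O.O] X move#1: (0,0):+1/XXX/X.O/O.O*, (1,1):-1/.XX/XXO/O.O, (2,1):+1/.XX/X.O/OXO
[XXX/X.O/O.O] end (terminal -1, O#2); searched .XX/X.O/O.O to 12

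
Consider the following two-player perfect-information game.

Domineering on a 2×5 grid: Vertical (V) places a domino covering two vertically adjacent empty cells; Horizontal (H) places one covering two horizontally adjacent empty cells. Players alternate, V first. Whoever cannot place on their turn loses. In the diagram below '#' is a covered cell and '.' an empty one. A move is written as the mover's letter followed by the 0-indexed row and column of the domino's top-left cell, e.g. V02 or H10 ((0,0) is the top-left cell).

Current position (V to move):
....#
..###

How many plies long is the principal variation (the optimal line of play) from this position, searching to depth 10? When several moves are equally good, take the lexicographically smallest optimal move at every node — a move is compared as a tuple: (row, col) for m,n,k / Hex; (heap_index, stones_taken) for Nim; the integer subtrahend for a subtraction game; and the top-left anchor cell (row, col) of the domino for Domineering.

p1 V@[....#/..###]: V00[#...#/#.###]-1 V01[.#..#/.####]+1*
p2 H@[.#..#/.####]: H02[.####/.####]-1*
p3 V@[.####/.####]: V00[#####/#####]+1*
p4 H@[#####/#####] terminal -1; root [....#/..###] d10

PV length from [....#/..###]: 3 plies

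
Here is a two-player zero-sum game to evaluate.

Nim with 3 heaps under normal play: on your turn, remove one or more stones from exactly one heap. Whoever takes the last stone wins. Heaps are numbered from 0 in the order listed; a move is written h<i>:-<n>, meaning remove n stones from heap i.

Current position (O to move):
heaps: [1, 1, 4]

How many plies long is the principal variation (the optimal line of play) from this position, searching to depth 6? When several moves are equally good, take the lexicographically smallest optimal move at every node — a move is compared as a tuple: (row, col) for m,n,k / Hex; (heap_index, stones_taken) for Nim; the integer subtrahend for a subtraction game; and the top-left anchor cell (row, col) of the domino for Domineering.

p1 O@[(1,1,4)]: h0:-1[(0,1,4)]-1 h1:-1[(1,0,4)]-1 h2:-1[(1,1,3)]-1 h2:-2[(1,1,2)]-1 h2:-3[(1,1,1)]-1 h2:-4[(1,1,0)]+1*
p2 X@[(1,1,0)]: h0:-1[(0,1,0)]-1* h1:-1[(1,0,0)]-1
p3 O@[(0,1,0)]: h1:-1[(0,0,0)]+1*
p4 X@[(0,0,0)] terminal -1; root [(1,1,4)] d6

PV length from [(1,1,4)]: 3 plies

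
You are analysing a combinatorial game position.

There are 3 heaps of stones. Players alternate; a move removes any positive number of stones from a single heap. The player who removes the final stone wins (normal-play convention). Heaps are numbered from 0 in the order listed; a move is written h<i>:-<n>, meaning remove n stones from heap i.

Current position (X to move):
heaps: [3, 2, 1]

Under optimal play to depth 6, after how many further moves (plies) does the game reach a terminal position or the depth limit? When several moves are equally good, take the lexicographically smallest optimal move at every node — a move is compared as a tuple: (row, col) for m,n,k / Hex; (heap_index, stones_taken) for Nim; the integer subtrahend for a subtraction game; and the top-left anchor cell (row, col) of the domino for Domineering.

PV length from [(3,2,1)]: 6 plies

ply 1, X at (3,2,1) | h0:-1=-1→(2,2,1)*; h0:-2=-1→(1,2,1); h0:-3=-1→(0,2,1); h1:-1=-1→(3,1,1); h1:-2=-1→(3,0,1); h2:-1=-1→(3,2,0)
ply 2, O at (2,2,1) | h0:-1=-1→(1,2,1); h0:-2=-1→(0,2,1); h1:-1=-1→(2,1,1); h1:-2=-1→(2,0,1); h2:-1=+1→(2,2,0)*
ply 3, X at (2,2,0) | h0:-1=-1→(1,2,0)*; h0:-2=-1→(0,2,0); h1:-1=-1→(2,1,0); h1:-2=-1→(2,0,0)
ply 4, O at (1,2,0) | h0:-1=-1→(0,2,0); h1:-1=+1→(1,1,0)*; h1:-2=-1→(1,0,0)
ply 5, X at (1,1,0) | h0:-1=-1→(0,1,0)*; h1:-1=-1→(1,0,0)
ply 6, O at (0,1,0) | h1:-1=+1→(0,0,0)*
ply 7: (0,0,0) is terminal -1 (X); from (3,2,1) depth 6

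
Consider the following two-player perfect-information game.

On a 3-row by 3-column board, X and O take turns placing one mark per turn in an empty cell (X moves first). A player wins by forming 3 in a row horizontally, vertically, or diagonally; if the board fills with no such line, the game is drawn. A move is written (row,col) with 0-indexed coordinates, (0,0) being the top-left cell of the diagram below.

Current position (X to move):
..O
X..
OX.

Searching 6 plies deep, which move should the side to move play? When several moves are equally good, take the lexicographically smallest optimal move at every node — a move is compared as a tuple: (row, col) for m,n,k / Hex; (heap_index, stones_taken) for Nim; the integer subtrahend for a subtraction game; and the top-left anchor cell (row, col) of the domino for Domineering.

X's best at [..O/X../OX.]: (1,1)

[..O/X../OX.] X move#1: (0,0):-1/X.O/X../OX., (0,1):-1/.XO/X../OX., (1,1):+1/..O/XX./OX.*, (1,2):-1/..O/X.X/OX., (2,2):-1/..O/X../OXX
[..O/XX./OX.] O move#2: (0,0):-1/O.O/XX./OX.*, (0,1):-1/.OO/XX./OX., (1,2):-1/..O/XXO/OX., (2,2):-1/..O/XX./OXO
[O.O/XX./OX.] X move#3: (0,1):+1/OXO/XX./OX.*, (1,2):+1/O.O/XXX/OX., (2,2):-1/O.O/XX./OXX
[OXO/XX./OX.] end (terminal -1, O#4); searched ..O/X../OX. to 6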